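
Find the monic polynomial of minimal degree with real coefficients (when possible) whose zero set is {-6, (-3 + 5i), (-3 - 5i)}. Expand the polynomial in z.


The polynomial is p(z) = ∏_{α ∈ S} (z − α), where S = {-6, (-3 + 5i), (-3 - 5i)}.
Expanding the product yields: p(z) = z^3 + 12·z^2 + 70·z + 204.
Note conjugate pairs combine to real quadratics: (z − (-3+5i))(z − (-3−5i)) = z² + 6z + 34.
The resulting polynomial has degree 3 and real coefficients as required.

p(z) = z^3 + 12·z^2 + 70·z + 204.


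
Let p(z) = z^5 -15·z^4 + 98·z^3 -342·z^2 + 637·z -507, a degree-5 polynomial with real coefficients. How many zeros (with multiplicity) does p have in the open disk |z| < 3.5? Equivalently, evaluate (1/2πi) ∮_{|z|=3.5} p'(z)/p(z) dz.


The zeros of p are: (3 + 2i), (3 - 2i), 3, (3 + 2i), (3 - 2i).
Their magnitudes are: 3.606, 3.606, 3, 3.606, 3.606.
Zeros with |z| < R = 3.5: 3.
Count = 1.
By the argument principle, (1/2πi) ∮_{|z|=R} p'(z)/p(z) dz equals exactly this count.

Number of zeros inside |z| < 3.5: 1.


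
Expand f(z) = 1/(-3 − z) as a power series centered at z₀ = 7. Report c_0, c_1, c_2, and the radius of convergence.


Let w = z − z₀, so z = z₀ + w.
Then -3 − z = -3 − (z₀ + w) = (-3 − z₀) − w = -10 − w.
f(z) = 1/(-10 − w) = (1/(-10)) · 1/(1 − w/(-10)) = Σ_{n≥0} w^n / (-10)^(n+1).
So c_n = 1/(-10)^(n+1):
  c_0 = 1/(-10)^1 = -1/10.
  c_1 = 1/(-10)^2 = 1/100.
  c_2 = 1/(-10)^3 = -1/1000.
The series is valid for |w/d| < 1, i.e. |z − z₀| < |d|.
Radius of convergence: R = |-3 − z₀| = |-10| = 10 (distance from z₀ to the singularity z = -3).

c_0 = -1/10, c_1 = 1/100, c_2 = -1/1000; R = 10.


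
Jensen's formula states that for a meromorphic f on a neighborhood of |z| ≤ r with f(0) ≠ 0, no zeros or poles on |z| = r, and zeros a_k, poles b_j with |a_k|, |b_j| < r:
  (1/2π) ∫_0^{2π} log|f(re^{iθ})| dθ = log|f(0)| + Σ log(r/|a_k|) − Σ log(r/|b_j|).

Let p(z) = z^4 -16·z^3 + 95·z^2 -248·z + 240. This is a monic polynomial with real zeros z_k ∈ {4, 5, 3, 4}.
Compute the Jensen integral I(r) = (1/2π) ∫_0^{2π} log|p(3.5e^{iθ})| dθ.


Zeros: 3, 4, 4, 5; r = 3.5.
Inside |z| < r: 3. Outside (|z| ≥ r): 4, 4, 5.
p(0) = 240, so log|p(0)| = log(240) = 5.4806.
Apply Jensen: I(r) = log|p(0)| + Σ_k log(r/|z_k|), summed over zeros inside |z| < r.
  log(r/|z_k|) for z_k = 3: log(3.5/3) = 0.1542
  Outside zeros (4, 4, 5) contribute nothing to the Jensen sum.
Sum over inside zeros: 0.1542.
I(r) = log|p(0)| + (inside sum) = 5.4806 + 0.1542 = 5.6348.
Note: since some zeros are outside |z| ≤ r, the simplified n·log(r) form does NOT apply — only the inside zeros contribute.

I(r) ≈ 5.6348.


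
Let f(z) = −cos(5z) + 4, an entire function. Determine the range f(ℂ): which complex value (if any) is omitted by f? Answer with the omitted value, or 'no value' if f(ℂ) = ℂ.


Little Picard bounds the complement of f(ℂ) to at most one point.
cos is entire and surjective onto ℂ: for every w ∈ ℂ, cos(ζ) = w has a solution ζ ∈ ℂ (e.g., via the complex inverse arccos). With ζ = 5z this gives z = ζ/(5). Then -1·cos(5z) takes every value in -1·ℂ = ℂ, and adding 4 is a bijection of ℂ. So f is surjective and omits no value. (Note: only on the real line is cos bounded by [−1, 1].)

Omitted value: no value.


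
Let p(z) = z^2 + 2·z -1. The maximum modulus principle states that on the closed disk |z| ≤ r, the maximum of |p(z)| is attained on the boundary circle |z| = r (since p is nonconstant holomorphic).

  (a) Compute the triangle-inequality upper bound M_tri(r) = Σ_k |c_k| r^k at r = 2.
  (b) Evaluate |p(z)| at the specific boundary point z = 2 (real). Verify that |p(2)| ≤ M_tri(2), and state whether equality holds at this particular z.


Coefficients: c_0 = -1, c_1 = 2, c_2 = 1. Radius r = 2.
Part (a). Triangle bound: M_tri(r) = Σ_k |c_k| r^k
  = |-1|·2^0 + |2|·2^1 + |1|·2^2
  = 1 + 4 + 4 = 9.
This bounds M(r) := max_{|z|=r} |p(z)| from above; equality holds iff all terms c_k z^k can be made to align in phase at a single z on |z|=r.
Part (b). At z = 2 (real, on the circle |z| = r):
  p(2) = (-1)·2^0 + (2)·2^1 + (1)·2^2 = 7.
  |p(2)| = 7.
Check: |p(2)| = 7 ≤ 9 = M_tri(2). ✓ Equality does not hold at z = 2 (the coefficients have mixed signs, so the terms do not all align in phase there).

M_tri(2) = 9; |p(2)| = 7; equality at z=2: no.


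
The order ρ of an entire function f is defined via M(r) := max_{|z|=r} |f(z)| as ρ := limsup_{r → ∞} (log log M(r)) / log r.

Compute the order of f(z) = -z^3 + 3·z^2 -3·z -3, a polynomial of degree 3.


|f(z)| ≤ Σ|c_k|·r^k = O(r^3) as r → ∞. Polynomial growth is O(e^{r^ε}) for every ε > 0 (since r^3/e^{r^ε} → 0), so ρ ≤ ε for all ε > 0, i.e. ρ = 0. Every nonconstant polynomial has order 0.
Therefore ρ = 0.

Order ρ = 0.


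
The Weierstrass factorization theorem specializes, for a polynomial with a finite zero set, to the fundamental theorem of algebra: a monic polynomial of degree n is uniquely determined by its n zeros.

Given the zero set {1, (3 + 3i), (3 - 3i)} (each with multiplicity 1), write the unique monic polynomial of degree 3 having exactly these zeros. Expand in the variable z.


The polynomial is p(z) = ∏_{α ∈ S} (z − α), where S = {1, (3 + 3i), (3 - 3i)}.
Expanding the product yields: p(z) = z^3 -7·z^2 + 24·z -18.
Note conjugate pairs combine to real quadratics: (z − (3+3i))(z − (3−3i)) = z² − 6z + 18.
The resulting polynomial has degree 3 and real coefficients as required.

p(z) = z^3 -7·z^2 + 24·z -18.


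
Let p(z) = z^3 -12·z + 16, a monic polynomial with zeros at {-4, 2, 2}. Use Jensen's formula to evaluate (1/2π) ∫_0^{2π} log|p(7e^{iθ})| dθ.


Zeros: -4, 2, 2; r = 7.
Inside |z| < r: -4, 2, 2. Outside (|z| ≥ r): ∅.
p(0) = 16, so log|p(0)| = log(16) = 2.7726.
Apply Jensen: I(r) = log|p(0)| + Σ_k log(r/|z_k|), summed over zeros inside |z| < r.
  log(r/|z_k|) for z_k = -4: log(7/4) = 0.5596
  log(r/|z_k|) for z_k = 2: log(7/2) = 1.2528
  log(r/|z_k|) for z_k = 2: log(7/2) = 1.2528
Sum over inside zeros: 3.0651.
I(r) = log|p(0)| + (inside sum) = 2.7726 + 3.0651 = 5.8377.
Closed form (all zeros inside, monic): I(r) = n·log(r) = 3·log(7) = 5.8377. ✓

I(r) ≈ 5.8377.


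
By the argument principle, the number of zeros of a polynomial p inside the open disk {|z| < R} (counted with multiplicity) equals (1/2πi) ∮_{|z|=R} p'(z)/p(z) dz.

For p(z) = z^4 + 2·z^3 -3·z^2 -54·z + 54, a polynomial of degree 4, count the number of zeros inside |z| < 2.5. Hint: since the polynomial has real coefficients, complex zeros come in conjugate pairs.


The zeros of p are: 3, (-3 + 3i), (-3 - 3i), 1.
Their magnitudes are: 3, 4.243, 4.243, 1.
Zeros with |z| < R = 2.5: 1.
Count = 1.
By the argument principle, (1/2πi) ∮_{|z|=R} p'(z)/p(z) dz equals exactly this count.

Number of zeros inside |z| < 2.5: 1.


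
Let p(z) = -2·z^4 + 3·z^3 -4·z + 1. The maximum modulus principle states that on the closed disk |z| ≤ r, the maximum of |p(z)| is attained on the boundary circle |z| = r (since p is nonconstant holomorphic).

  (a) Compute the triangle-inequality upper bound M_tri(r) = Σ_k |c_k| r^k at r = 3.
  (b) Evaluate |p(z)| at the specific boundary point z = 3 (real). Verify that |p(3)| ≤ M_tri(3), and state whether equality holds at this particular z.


Coefficients: c_0 = 1, c_1 = -4, c_2 = 0, c_3 = 3, c_4 = -2. Radius r = 3.
Part (a). Triangle bound: M_tri(r) = Σ_k |c_k| r^k
  = |1|·3^0 + |-4|·3^1 + |0|·3^2 + |3|·3^3 + |-2|·3^4
  = 1 + 12 + 0 + 81 + 162 = 256.
This bounds M(r) := max_{|z|=r} |p(z)| from above; equality holds iff all terms c_k z^k can be made to align in phase at a single z on |z|=r.
Part (b). At z = 3 (real, on the circle |z| = r):
  p(3) = (1)·3^0 + (-4)·3^1 + (0)·3^2 + (3)·3^3 + (-2)·3^4 = -92.
  |p(3)| = 92.
Check: |p(3)| = 92 ≤ 256 = M_tri(3). ✓ Equality does not hold at z = 3 (the coefficients have mixed signs, so the terms do not all align in phase there).

M_tri(3) = 256; |p(3)| = 92; equality at z=3: no.


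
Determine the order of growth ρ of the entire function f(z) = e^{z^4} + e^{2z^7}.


Each summand is entire of order 4 and 7 respectively (as in the single-exponential case). The order of a sum is at most the max of the orders, so ρ ≤ 7. For the lower bound: on |z|=r choose arg z so that 2z^7 is real positive; then |e^{2z^7}| = e^{2r^7} while |e^{1z^4}| ≤ e^{1r^4} = o(e^{2r^7}). So |f| ≥ e^{2r^7}(1 − o(1)) and ρ ≥ 7. Hence ρ = max(4, 7) = 7.
Therefore ρ = 7.

Order ρ = 7.


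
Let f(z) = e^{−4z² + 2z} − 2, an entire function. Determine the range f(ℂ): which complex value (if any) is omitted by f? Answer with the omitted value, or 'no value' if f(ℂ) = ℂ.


Little Picard bounds the complement of f(ℂ) to at most one point.
The exponent g(z) = −4z² + 2z is a nonconstant polynomial, hence surjective onto ℂ. So e^{g(z)} takes every value in {e^w : w ∈ ℂ} = ℂ ∖ {0}. Adding -2 shifts the range to ℂ ∖ {-2}. f omits exactly -2.

Omitted value: -2.


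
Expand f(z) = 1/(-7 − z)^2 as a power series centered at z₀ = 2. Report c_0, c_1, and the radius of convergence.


Let w = z − z₀, so z = z₀ + w.
Then -7 − z = -7 − (z₀ + w) = (-7 − z₀) − w = -9 − w.
f(z) = 1/(-9 − w)^2 = (1/(-9)^2) · (1 − w/(-9))^{−2}.
By the binomial series (1−u)^{−2} = Σ_{n≥0} C(n+1, 1) u^n for |u|<1, with u = w/(-9):
  c_n = C(n+1, 1) / (-9)^(n+2).
  c_0 = 1/(-9)^2 = 1/81.
  c_1 = 2/(-9)^3 = -2/729.
The series is valid for |w/d| < 1, i.e. |z − z₀| < |d|.
Radius of convergence: R = |-7 − z₀| = |-9| = 9 (distance from z₀ to the singularity z = -7).

c_0 = 1/81, c_1 = -2/729; R = 9.


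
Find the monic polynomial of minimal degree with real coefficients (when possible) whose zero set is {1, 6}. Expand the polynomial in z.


The polynomial is p(z) = ∏_{α ∈ S} (z − α), where S = {1, 6}.
Expanding the product yields: p(z) = z^2 -7·z + 6.
The resulting polynomial has degree 2 and real coefficients as required.

p(z) = z^2 -7·z + 6.


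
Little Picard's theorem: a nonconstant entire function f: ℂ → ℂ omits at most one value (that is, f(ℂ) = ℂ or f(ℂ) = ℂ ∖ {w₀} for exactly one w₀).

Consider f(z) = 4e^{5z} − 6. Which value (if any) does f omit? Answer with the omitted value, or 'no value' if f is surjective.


Little Picard bounds the complement of f(ℂ) to at most one point.
e^{5z} is never zero on ℂ, so 4·e^{5z} takes every value in ℂ ∖ {0}. Adding -6 shifts the range to ℂ ∖ {-6}. Thus f omits exactly the value -6.

Omitted value: -6.


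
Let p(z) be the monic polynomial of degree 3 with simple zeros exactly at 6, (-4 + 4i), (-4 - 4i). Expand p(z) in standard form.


The polynomial is p(z) = ∏_{α ∈ S} (z − α), where S = {6, (-4 + 4i), (-4 - 4i)}.
Expanding the product yields: p(z) = z^3 + 2·z^2 -16·z -192.
Note conjugate pairs combine to real quadratics: (z − (-4+4i))(z − (-4−4i)) = z² + 8z + 32.
The resulting polynomial has degree 3 and real coefficients as required.

p(z) = z^3 + 2·z^2 -16·z -192.


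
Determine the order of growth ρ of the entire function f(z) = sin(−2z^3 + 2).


Write sin(w) = (e^{iw} ± e^{−iw})/(2 or 2i), so |sin(w)| ≤ e^{|w|}. With w = −2z^3 + 2, |w| ≤ 2r^3 + 2 on |z|=r, giving M(r) ≤ e^{2r^3 + 2} and ρ ≤ 3. For the lower bound, choose z on |z|=r with -2z^3 purely imaginary of modulus 2r^3; then |sin(−2z^3 + 2)| grows like e^{2r^3}/2, so ρ ≥ 3. Hence ρ = 3.
Therefore ρ = 3.

Order ρ = 3.


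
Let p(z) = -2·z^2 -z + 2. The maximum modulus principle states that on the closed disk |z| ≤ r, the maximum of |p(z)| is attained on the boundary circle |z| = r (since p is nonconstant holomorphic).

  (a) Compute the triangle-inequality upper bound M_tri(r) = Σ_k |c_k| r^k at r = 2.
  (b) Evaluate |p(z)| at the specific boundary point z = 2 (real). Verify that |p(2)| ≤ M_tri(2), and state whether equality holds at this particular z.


Coefficients: c_0 = 2, c_1 = -1, c_2 = -2. Radius r = 2.
Part (a). Triangle bound: M_tri(r) = Σ_k |c_k| r^k
  = |2|·2^0 + |-1|·2^1 + |-2|·2^2
  = 2 + 2 + 8 = 12.
This bounds M(r) := max_{|z|=r} |p(z)| from above; equality holds iff all terms c_k z^k can be made to align in phase at a single z on |z|=r.
Part (b). At z = 2 (real, on the circle |z| = r):
  p(2) = (2)·2^0 + (-1)·2^1 + (-2)·2^2 = -8.
  |p(2)| = 8.
Check: |p(2)| = 8 ≤ 12 = M_tri(2). ✓ Equality does not hold at z = 2 (the coefficients have mixed signs, so the terms do not all align in phase there).

M_tri(2) = 12; |p(2)| = 8; equality at z=2: no.


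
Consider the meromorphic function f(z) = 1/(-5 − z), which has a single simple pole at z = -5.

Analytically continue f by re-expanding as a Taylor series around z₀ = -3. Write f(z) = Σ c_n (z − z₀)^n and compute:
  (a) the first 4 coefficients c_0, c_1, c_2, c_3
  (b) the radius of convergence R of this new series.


Let w = z − z₀, so z = z₀ + w.
Then -5 − z = -5 − (z₀ + w) = (-5 − z₀) − w = -2 − w.
f(z) = 1/(-2 − w) = (1/(-2)) · 1/(1 − w/(-2)) = Σ_{n≥0} w^n / (-2)^(n+1).
So c_n = 1/(-2)^(n+1):
  c_0 = 1/(-2)^1 = -1/2.
  c_1 = 1/(-2)^2 = 1/4.
  c_2 = 1/(-2)^3 = -1/8.
  c_3 = 1/(-2)^4 = 1/16.
The series is valid for |w/d| < 1, i.e. |z − z₀| < |d|.
Radius of convergence: R = |-5 − z₀| = |-2| = 2 (distance from z₀ to the singularity z = -5).

c_0 = -1/2, c_1 = 1/4, c_2 = -1/8, c_3 = 1/16; R = 2.


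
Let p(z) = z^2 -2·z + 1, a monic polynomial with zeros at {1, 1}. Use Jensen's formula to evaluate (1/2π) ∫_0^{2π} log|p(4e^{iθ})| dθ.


Zeros: 1, 1; r = 4.
Inside |z| < r: 1, 1. Outside (|z| ≥ r): ∅.
p(0) = 1, so log|p(0)| = log(1) = 0.0000.
Apply Jensen: I(r) = log|p(0)| + Σ_k log(r/|z_k|), summed over zeros inside |z| < r.
  log(r/|z_k|) for z_k = 1: log(4/1) = 1.3863
  log(r/|z_k|) for z_k = 1: log(4/1) = 1.3863
Sum over inside zeros: 2.7726.
I(r) = log|p(0)| + (inside sum) = 0.0000 + 2.7726 = 2.7726.
Closed form (all zeros inside, monic): I(r) = n·log(r) = 2·log(4) = 2.7726. ✓

I(r) ≈ 2.7726.


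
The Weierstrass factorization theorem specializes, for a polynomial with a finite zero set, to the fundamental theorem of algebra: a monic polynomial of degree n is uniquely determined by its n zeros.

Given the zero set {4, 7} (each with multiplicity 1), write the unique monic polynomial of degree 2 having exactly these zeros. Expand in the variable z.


The polynomial is p(z) = ∏_{α ∈ S} (z − α), where S = {4, 7}.
Expanding the product yields: p(z) = z^2 -11·z + 28.
The resulting polynomial has degree 2 and real coefficients as required.

p(z) = z^2 -11·z + 28.


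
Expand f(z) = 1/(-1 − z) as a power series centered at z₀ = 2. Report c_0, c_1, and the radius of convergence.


Let w = z − z₀, so z = z₀ + w.
Then -1 − z = -1 − (z₀ + w) = (-1 − z₀) − w = -3 − w.
f(z) = 1/(-3 − w) = (1/(-3)) · 1/(1 − w/(-3)) = Σ_{n≥0} w^n / (-3)^(n+1).
So c_n = 1/(-3)^(n+1):
  c_0 = 1/(-3)^1 = -1/3.
  c_1 = 1/(-3)^2 = 1/9.
The series is valid for |w/d| < 1, i.e. |z − z₀| < |d|.
Radius of convergence: R = |-1 − z₀| = |-3| = 3 (distance from z₀ to the singularity z = -1).

c_0 = -1/3, c_1 = 1/9; R = 3.


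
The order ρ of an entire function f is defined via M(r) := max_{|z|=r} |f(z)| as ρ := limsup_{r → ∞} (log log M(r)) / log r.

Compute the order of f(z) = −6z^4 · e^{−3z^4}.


M(r) = max_{|z|=r} |-6|·|z|^4·|e^{−3z^4}| = 6·r^4 · e^{3r^4} (the factors attain their maxima compatibly on |z|=r). Then log M(r) = log 6 + 4·log r + 3r^4, dominated by the last term, so log log M(r) ~ 4·log r. The polynomial factor -6z^4 contributes only a log r term and does not affect the order. ρ = 4.
Therefore ρ = 4.

Order ρ = 4.


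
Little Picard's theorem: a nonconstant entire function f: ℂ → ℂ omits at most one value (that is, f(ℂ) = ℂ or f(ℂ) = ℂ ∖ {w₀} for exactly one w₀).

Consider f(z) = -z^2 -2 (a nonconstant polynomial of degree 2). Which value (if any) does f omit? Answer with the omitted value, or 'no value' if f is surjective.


Little Picard bounds the complement of f(ℂ) to at most one point.
For every w ∈ ℂ, the equation p(z) − w = 0 is a nonconstant polynomial in z and hence has at least one root by the fundamental theorem of algebra. So p is surjective onto ℂ, omitting no value.

Omitted value: no value.


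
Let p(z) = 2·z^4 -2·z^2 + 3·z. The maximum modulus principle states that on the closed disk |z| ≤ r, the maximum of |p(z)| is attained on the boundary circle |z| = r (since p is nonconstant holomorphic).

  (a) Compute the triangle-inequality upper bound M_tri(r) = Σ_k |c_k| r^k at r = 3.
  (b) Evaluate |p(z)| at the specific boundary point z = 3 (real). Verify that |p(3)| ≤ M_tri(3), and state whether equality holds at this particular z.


Coefficients: c_0 = 0, c_1 = 3, c_2 = -2, c_3 = 0, c_4 = 2. Radius r = 3.
Part (a). Triangle bound: M_tri(r) = Σ_k |c_k| r^k
  = |0|·3^0 + |3|·3^1 + |-2|·3^2 + |0|·3^3 + |2|·3^4
  = 0 + 9 + 18 + 0 + 162 = 189.
This bounds M(r) := max_{|z|=r} |p(z)| from above; equality holds iff all terms c_k z^k can be made to align in phase at a single z on |z|=r.
Part (b). At z = 3 (real, on the circle |z| = r):
  p(3) = (0)·3^0 + (3)·3^1 + (-2)·3^2 + (0)·3^3 + (2)·3^4 = 153.
  |p(3)| = 153.
Check: |p(3)| = 153 ≤ 189 = M_tri(3). ✓ Equality does not hold at z = 3 (the coefficients have mixed signs, so the terms do not all align in phase there).

M_tri(3) = 189; |p(3)| = 153; equality at z=3: no.


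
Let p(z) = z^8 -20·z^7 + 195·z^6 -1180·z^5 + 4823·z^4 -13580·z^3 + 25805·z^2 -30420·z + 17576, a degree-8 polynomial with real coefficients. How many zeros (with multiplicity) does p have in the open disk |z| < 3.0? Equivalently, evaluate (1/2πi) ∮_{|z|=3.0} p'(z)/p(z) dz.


The zeros of p are: (3 + 2i), (3 - 2i), (3 + 2i), (3 - 2i), (2 + 3i), (2 - 3i), (2 + 2i), (2 - 2i).
Their magnitudes are: 3.606, 3.606, 3.606, 3.606, 3.606, 3.606, 2.828, 2.828.
Zeros with |z| < R = 3.0: (2 + 2i), (2 - 2i).
Count = 2.
By the argument principle, (1/2πi) ∮_{|z|=R} p'(z)/p(z) dz equals exactly this count.

Number of zeros inside |z| < 3.0: 2.


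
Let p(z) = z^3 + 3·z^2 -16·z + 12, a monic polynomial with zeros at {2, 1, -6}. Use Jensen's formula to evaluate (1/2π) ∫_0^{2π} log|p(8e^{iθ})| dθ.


Zeros: -6, 1, 2; r = 8.
Inside |z| < r: -6, 1, 2. Outside (|z| ≥ r): ∅.
p(0) = 12, so log|p(0)| = log(12) = 2.4849.
Apply Jensen: I(r) = log|p(0)| + Σ_k log(r/|z_k|), summed over zeros inside |z| < r.
  log(r/|z_k|) for z_k = 2: log(8/2) = 1.3863
  log(r/|z_k|) for z_k = 1: log(8/1) = 2.0794
  log(r/|z_k|) for z_k = -6: log(8/6) = 0.2877
Sum over inside zeros: 3.7534.
I(r) = log|p(0)| + (inside sum) = 2.4849 + 3.7534 = 6.2383.
Closed form (all zeros inside, monic): I(r) = n·log(r) = 3·log(8) = 6.2383. ✓

I(r) ≈ 6.2383.


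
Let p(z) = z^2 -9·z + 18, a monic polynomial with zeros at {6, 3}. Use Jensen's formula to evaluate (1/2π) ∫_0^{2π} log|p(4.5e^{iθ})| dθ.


Zeros: 3, 6; r = 4.5.
Inside |z| < r: 3. Outside (|z| ≥ r): 6.
p(0) = 18, so log|p(0)| = log(18) = 2.8904.
Apply Jensen: I(r) = log|p(0)| + Σ_k log(r/|z_k|), summed over zeros inside |z| < r.
  log(r/|z_k|) for z_k = 3: log(4.5/3) = 0.4055
  Outside zeros (6) contribute nothing to the Jensen sum.
Sum over inside zeros: 0.4055.
I(r) = log|p(0)| + (inside sum) = 2.8904 + 0.4055 = 3.2958.
Note: since some zeros are outside |z| ≤ r, the simplified n·log(r) form does NOT apply — only the inside zeros contribute.

I(r) ≈ 3.2958.


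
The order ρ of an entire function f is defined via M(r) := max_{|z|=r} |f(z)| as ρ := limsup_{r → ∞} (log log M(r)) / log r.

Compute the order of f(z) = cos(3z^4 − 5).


Write cos(w) = (e^{iw} ± e^{−iw})/(2 or 2i), so |cos(w)| ≤ e^{|w|}. With w = 3z^4 − 5, |w| ≤ 3r^4 + 5 on |z|=r, giving M(r) ≤ e^{3r^4 + 5} and ρ ≤ 4. For the lower bound, choose z on |z|=r with 3z^4 purely imaginary of modulus 3r^4; then |cos(3z^4 − 5)| grows like e^{3r^4}/2, so ρ ≥ 4. Hence ρ = 4.
Therefore ρ = 4.

Order ρ = 4.


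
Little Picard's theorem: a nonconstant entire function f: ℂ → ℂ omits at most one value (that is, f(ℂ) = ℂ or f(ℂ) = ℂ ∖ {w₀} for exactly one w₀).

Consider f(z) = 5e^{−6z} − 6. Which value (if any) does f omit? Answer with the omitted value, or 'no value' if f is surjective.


Little Picard bounds the complement of f(ℂ) to at most one point.
e^{−6z} is never zero on ℂ, so 5·e^{−6z} takes every value in ℂ ∖ {0}. Adding -6 shifts the range to ℂ ∖ {-6}. Thus f omits exactly the value -6.

Omitted value: -6.


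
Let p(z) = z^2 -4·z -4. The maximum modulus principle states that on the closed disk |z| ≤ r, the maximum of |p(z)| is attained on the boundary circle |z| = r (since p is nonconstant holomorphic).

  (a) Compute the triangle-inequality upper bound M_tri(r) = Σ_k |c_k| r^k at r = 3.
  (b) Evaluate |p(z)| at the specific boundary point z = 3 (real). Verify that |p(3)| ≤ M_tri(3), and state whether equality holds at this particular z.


Coefficients: c_0 = -4, c_1 = -4, c_2 = 1. Radius r = 3.
Part (a). Triangle bound: M_tri(r) = Σ_k |c_k| r^k
  = |-4|·3^0 + |-4|·3^1 + |1|·3^2
  = 4 + 12 + 9 = 25.
This bounds M(r) := max_{|z|=r} |p(z)| from above; equality holds iff all terms c_k z^k can be made to align in phase at a single z on |z|=r.
Part (b). At z = 3 (real, on the circle |z| = r):
  p(3) = (-4)·3^0 + (-4)·3^1 + (1)·3^2 = -7.
  |p(3)| = 7.
Check: |p(3)| = 7 ≤ 25 = M_tri(3). ✓ Equality does not hold at z = 3 (the coefficients have mixed signs, so the terms do not all align in phase there).

M_tri(3) = 25; |p(3)| = 7; equality at z=3: no.


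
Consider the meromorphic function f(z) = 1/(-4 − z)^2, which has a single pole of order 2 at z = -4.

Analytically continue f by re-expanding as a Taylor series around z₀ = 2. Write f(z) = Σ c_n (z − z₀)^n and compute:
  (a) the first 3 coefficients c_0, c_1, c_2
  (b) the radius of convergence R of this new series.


Let w = z − z₀, so z = z₀ + w.
Then -4 − z = -4 − (z₀ + w) = (-4 − z₀) − w = -6 − w.
f(z) = 1/(-6 − w)^2 = (1/(-6)^2) · (1 − w/(-6))^{−2}.
By the binomial series (1−u)^{−2} = Σ_{n≥0} C(n+1, 1) u^n for |u|<1, with u = w/(-6):
  c_n = C(n+1, 1) / (-6)^(n+2).
  c_0 = 1/(-6)^2 = 1/36.
  c_1 = 2/(-6)^3 = -1/108.
  c_2 = 3/(-6)^4 = 1/432.
The series is valid for |w/d| < 1, i.e. |z − z₀| < |d|.
Radius of convergence: R = |-4 − z₀| = |-6| = 6 (distance from z₀ to the singularity z = -4).

c_0 = 1/36, c_1 = -1/108, c_2 = 1/432; R = 6.


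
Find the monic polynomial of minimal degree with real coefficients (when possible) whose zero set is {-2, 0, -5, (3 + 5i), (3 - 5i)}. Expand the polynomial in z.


The polynomial is p(z) = ∏_{α ∈ S} (z − α), where S = {-2, 0, -5, (3 + 5i), (3 - 5i)}.
Expanding the product yields: p(z) = z^5 + z^4 + 2·z^3 + 178·z^2 + 340·z.
Note conjugate pairs combine to real quadratics: (z − (3+5i))(z − (3−5i)) = z² − 6z + 34.
The resulting polynomial has degree 5 and real coefficients as required.

p(z) = z^5 + z^4 + 2·z^3 + 178·z^2 + 340·z.


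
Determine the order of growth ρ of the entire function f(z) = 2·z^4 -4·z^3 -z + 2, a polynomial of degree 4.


|f(z)| ≤ Σ|c_k|·r^k = O(r^4) as r → ∞. Polynomial growth is O(e^{r^ε}) for every ε > 0 (since r^4/e^{r^ε} → 0), so ρ ≤ ε for all ε > 0, i.e. ρ = 0. Every nonconstant polynomial has order 0.
Therefore ρ = 0.

Order ρ = 0.


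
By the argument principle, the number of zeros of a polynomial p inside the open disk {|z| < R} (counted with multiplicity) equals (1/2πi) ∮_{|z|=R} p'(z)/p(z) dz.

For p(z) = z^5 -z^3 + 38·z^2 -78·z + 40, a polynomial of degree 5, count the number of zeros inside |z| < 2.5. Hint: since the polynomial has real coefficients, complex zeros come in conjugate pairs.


The zeros of p are: (1 + 3i), (1 - 3i), 1, 1, -4.
Their magnitudes are: 3.162, 3.162, 1, 1, 4.
Zeros with |z| < R = 2.5: 1, 1.
Count = 2.
By the argument principle, (1/2πi) ∮_{|z|=R} p'(z)/p(z) dz equals exactly this count.

Number of zeros inside |z| < 2.5: 2.


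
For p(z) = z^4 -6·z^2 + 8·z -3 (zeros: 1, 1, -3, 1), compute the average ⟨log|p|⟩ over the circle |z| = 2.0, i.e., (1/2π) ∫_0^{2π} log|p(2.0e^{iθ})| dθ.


Zeros: -3, 1, 1, 1; r = 2.0.
Inside |z| < r: 1, 1, 1. Outside (|z| ≥ r): -3.
p(0) = -3, so log|p(0)| = log(3) = 1.0986.
Apply Jensen: I(r) = log|p(0)| + Σ_k log(r/|z_k|), summed over zeros inside |z| < r.
  log(r/|z_k|) for z_k = 1: log(2.0/1) = 0.6931
  log(r/|z_k|) for z_k = 1: log(2.0/1) = 0.6931
  log(r/|z_k|) for z_k = 1: log(2.0/1) = 0.6931
  Outside zeros (-3) contribute nothing to the Jensen sum.
Sum over inside zeros: 2.0794.
I(r) = log|p(0)| + (inside sum) = 1.0986 + 2.0794 = 3.1781.
Note: since some zeros are outside |z| ≤ r, the simplified n·log(r) form does NOT apply — only the inside zeros contribute.

I(r) ≈ 3.1781.


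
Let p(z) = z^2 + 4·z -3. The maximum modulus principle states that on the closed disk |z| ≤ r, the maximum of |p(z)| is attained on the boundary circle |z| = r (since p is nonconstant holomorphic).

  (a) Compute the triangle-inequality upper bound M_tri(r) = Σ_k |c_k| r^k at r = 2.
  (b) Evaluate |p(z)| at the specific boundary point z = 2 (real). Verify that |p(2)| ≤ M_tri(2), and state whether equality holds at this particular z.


Coefficients: c_0 = -3, c_1 = 4, c_2 = 1. Radius r = 2.
Part (a). Triangle bound: M_tri(r) = Σ_k |c_k| r^k
  = |-3|·2^0 + |4|·2^1 + |1|·2^2
  = 3 + 8 + 4 = 15.
This bounds M(r) := max_{|z|=r} |p(z)| from above; equality holds iff all terms c_k z^k can be made to align in phase at a single z on |z|=r.
Part (b). At z = 2 (real, on the circle |z| = r):
  p(2) = (-3)·2^0 + (4)·2^1 + (1)·2^2 = 9.
  |p(2)| = 9.
Check: |p(2)| = 9 ≤ 15 = M_tri(2). ✓ Equality does not hold at z = 2 (the coefficients have mixed signs, so the terms do not all align in phase there).

M_tri(2) = 15; |p(2)| = 9; equality at z=2: no.


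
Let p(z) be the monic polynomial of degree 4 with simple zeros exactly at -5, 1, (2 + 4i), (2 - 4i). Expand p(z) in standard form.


The polynomial is p(z) = ∏_{α ∈ S} (z − α), where S = {-5, 1, (2 + 4i), (2 - 4i)}.
Expanding the product yields: p(z) = z^4 -z^2 + 100·z -100.
Note conjugate pairs combine to real quadratics: (z − (2+4i))(z − (2−4i)) = z² − 4z + 20.
The resulting polynomial has degree 4 and real coefficients as required.

p(z) = z^4 -z^2 + 100·z -100.


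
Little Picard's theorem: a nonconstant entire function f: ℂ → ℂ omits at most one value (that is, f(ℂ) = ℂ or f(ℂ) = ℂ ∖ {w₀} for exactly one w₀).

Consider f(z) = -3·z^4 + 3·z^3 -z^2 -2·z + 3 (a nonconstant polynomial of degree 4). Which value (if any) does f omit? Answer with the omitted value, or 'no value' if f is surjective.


Little Picard bounds the complement of f(ℂ) to at most one point.
For every w ∈ ℂ, the equation p(z) − w = 0 is a nonconstant polynomial in z and hence has at least one root by the fundamental theorem of algebra. So p is surjective onto ℂ, omitting no value.

Omitted value: no value.


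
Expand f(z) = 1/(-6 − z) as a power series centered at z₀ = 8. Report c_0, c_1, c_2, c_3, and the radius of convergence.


Let w = z − z₀, so z = z₀ + w.
Then -6 − z = -6 − (z₀ + w) = (-6 − z₀) − w = -14 − w.
f(z) = 1/(-14 − w) = (1/(-14)) · 1/(1 − w/(-14)) = Σ_{n≥0} w^n / (-14)^(n+1).
So c_n = 1/(-14)^(n+1):
  c_0 = 1/(-14)^1 = -1/14.
  c_1 = 1/(-14)^2 = 1/196.
  c_2 = 1/(-14)^3 = -1/2744.
  c_3 = 1/(-14)^4 = 1/38416.
The series is valid for |w/d| < 1, i.e. |z − z₀| < |d|.
Radius of convergence: R = |-6 − z₀| = |-14| = 14 (distance from z₀ to the singularity z = -6).

c_0 = -1/14, c_1 = 1/196, c_2 = -1/2744, c_3 = 1/38416; R = 14.


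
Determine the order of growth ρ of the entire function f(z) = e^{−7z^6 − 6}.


|e^{−7z^6 − 6}| = e^{Re(-7·z^6) + -6} ≤ e^{7|z|^6 + -6} = e^{7r^6 + -6} on |z| = r, so ρ ≤ 6. Choosing z on |z|=r so that -7·z^6 is real positive (always possible by picking arg z appropriately) gives |f(z)| = e^{7r^6 + -6}, matching the bound. The additive constant -6 does not affect log log M(r) ~ 6·log r. Hence ρ = 6.
Therefore ρ = 6.

Order ρ = 6.


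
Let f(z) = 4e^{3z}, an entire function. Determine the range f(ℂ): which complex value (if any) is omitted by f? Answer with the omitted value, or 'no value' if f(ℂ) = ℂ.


Little Picard bounds the complement of f(ℂ) to at most one point.
e^{3z} is never zero on ℂ, so 4·e^{3z} takes every value in ℂ ∖ {0}. Adding 0 shifts the range to ℂ ∖ {0}. Thus f omits exactly the value 0.

Omitted value: 0.


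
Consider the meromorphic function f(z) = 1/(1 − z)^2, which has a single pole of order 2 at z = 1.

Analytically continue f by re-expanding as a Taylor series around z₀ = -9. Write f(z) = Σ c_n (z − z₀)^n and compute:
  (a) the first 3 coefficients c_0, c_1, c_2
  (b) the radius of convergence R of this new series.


Let w = z − z₀, so z = z₀ + w.
Then 1 − z = 1 − (z₀ + w) = (1 − z₀) − w = 10 − w.
f(z) = 1/(10 − w)^2 = (1/(10)^2) · (1 − w/(10))^{−2}.
By the binomial series (1−u)^{−2} = Σ_{n≥0} C(n+1, 1) u^n for |u|<1, with u = w/(10):
  c_n = C(n+1, 1) / (10)^(n+2).
  c_0 = 1/(10)^2 = 1/100.
  c_1 = 2/(10)^3 = 1/500.
  c_2 = 3/(10)^4 = 3/10000.
The series is valid for |w/d| < 1, i.e. |z − z₀| < |d|.
Radius of convergence: R = |1 − z₀| = |10| = 10 (distance from z₀ to the singularity z = 1).

c_0 = 1/100, c_1 = 1/500, c_2 = 3/10000; R = 10.


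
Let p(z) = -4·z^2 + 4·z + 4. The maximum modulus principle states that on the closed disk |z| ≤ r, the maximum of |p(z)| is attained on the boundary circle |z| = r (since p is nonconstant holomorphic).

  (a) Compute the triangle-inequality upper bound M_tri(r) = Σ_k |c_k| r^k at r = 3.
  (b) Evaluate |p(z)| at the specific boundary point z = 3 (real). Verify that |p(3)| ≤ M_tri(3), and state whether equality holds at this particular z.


Coefficients: c_0 = 4, c_1 = 4, c_2 = -4. Radius r = 3.
Part (a). Triangle bound: M_tri(r) = Σ_k |c_k| r^k
  = |4|·3^0 + |4|·3^1 + |-4|·3^2
  = 4 + 12 + 36 = 52.
This bounds M(r) := max_{|z|=r} |p(z)| from above; equality holds iff all terms c_k z^k can be made to align in phase at a single z on |z|=r.
Part (b). At z = 3 (real, on the circle |z| = r):
  p(3) = (4)·3^0 + (4)·3^1 + (-4)·3^2 = -20.
  |p(3)| = 20.
Check: |p(3)| = 20 ≤ 52 = M_tri(3). ✓ Equality does not hold at z = 3 (the coefficients have mixed signs, so the terms do not all align in phase there).

M_tri(3) = 52; |p(3)| = 20; equality at z=3: no.


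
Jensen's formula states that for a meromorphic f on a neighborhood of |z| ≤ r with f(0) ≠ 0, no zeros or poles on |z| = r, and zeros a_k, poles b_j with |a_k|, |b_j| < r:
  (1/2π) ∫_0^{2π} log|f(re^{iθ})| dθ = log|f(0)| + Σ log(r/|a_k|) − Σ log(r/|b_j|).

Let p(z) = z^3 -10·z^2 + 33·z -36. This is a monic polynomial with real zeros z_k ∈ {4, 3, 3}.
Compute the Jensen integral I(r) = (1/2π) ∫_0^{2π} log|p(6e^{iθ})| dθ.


Zeros: 3, 3, 4; r = 6.
Inside |z| < r: 3, 3, 4. Outside (|z| ≥ r): ∅.
p(0) = -36, so log|p(0)| = log(36) = 3.5835.
Apply Jensen: I(r) = log|p(0)| + Σ_k log(r/|z_k|), summed over zeros inside |z| < r.
  log(r/|z_k|) for z_k = 4: log(6/4) = 0.4055
  log(r/|z_k|) for z_k = 3: log(6/3) = 0.6931
  log(r/|z_k|) for z_k = 3: log(6/3) = 0.6931
Sum over inside zeros: 1.7918.
I(r) = log|p(0)| + (inside sum) = 3.5835 + 1.7918 = 5.3753.
Closed form (all zeros inside, monic): I(r) = n·log(r) = 3·log(6) = 5.3753. ✓

I(r) ≈ 5.3753.


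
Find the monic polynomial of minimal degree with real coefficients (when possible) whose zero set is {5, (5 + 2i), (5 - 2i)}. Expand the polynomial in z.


The polynomial is p(z) = ∏_{α ∈ S} (z − α), where S = {5, (5 + 2i), (5 - 2i)}.
Expanding the product yields: p(z) = z^3 -15·z^2 + 79·z -145.
Note conjugate pairs combine to real quadratics: (z − (5+2i))(z − (5−2i)) = z² − 10z + 29.
The resulting polynomial has degree 3 and real coefficients as required.

p(z) = z^3 -15·z^2 + 79·z -145.


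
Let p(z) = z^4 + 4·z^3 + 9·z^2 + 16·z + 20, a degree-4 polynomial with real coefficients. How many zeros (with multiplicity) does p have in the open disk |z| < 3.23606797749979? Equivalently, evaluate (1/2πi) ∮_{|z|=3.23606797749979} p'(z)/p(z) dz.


The zeros of p are: (-2 + 1i), (-2 - 1i), (0 + 2i), (0 - 2i).
Their magnitudes are: 2.236, 2.236, 2, 2.
Zeros with |z| < R = 3.23606797749979: (-2 + 1i), (-2 - 1i), (0 + 2i), (0 - 2i).
Count = 4.
By the argument principle, (1/2πi) ∮_{|z|=R} p'(z)/p(z) dz equals exactly this count.

Number of zeros inside |z| < 3.23606797749979: 4.


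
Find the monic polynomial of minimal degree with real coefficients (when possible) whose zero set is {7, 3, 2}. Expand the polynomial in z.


The polynomial is p(z) = ∏_{α ∈ S} (z − α), where S = {7, 3, 2}.
Expanding the product yields: p(z) = z^3 -12·z^2 + 41·z -42.
The resulting polynomial has degree 3 and real coefficients as required.

p(z) = z^3 -12·z^2 + 41·z -42.


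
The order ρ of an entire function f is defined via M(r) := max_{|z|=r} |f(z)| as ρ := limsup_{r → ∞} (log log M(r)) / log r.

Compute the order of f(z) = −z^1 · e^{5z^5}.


M(r) = max_{|z|=r} |-1|·|z|^1·|e^{5z^5}| = 1·r^1 · e^{5r^5} (the factors attain their maxima compatibly on |z|=r). Then log M(r) = log 1 + 1·log r + 5r^5, dominated by the last term, so log log M(r) ~ 5·log r. The polynomial factor -1z^1 contributes only a log r term and does not affect the order. ρ = 5.
Therefore ρ = 5.

Order ρ = 5.


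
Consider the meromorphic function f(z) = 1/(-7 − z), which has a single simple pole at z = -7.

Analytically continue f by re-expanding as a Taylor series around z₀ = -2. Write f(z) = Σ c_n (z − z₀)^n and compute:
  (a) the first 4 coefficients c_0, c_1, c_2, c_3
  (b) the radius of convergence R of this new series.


Let w = z − z₀, so z = z₀ + w.
Then -7 − z = -7 − (z₀ + w) = (-7 − z₀) − w = -5 − w.
f(z) = 1/(-5 − w) = (1/(-5)) · 1/(1 − w/(-5)) = Σ_{n≥0} w^n / (-5)^(n+1).
So c_n = 1/(-5)^(n+1):
  c_0 = 1/(-5)^1 = -1/5.
  c_1 = 1/(-5)^2 = 1/25.
  c_2 = 1/(-5)^3 = -1/125.
  c_3 = 1/(-5)^4 = 1/625.
The series is valid for |w/d| < 1, i.e. |z − z₀| < |d|.
Radius of convergence: R = |-7 − z₀| = |-5| = 5 (distance from z₀ to the singularity z = -7).

c_0 = -1/5, c_1 = 1/25, c_2 = -1/125, c_3 = 1/625; R = 5.


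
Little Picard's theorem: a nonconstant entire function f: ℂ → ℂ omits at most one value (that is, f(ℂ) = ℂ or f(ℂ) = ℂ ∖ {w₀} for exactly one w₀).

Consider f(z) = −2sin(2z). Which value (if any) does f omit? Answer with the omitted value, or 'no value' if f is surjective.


Little Picard bounds the complement of f(ℂ) to at most one point.
sin is entire and surjective onto ℂ: for every w ∈ ℂ, sin(ζ) = w has a solution ζ ∈ ℂ (e.g., via the complex inverse arcsin). With ζ = 2z this gives z = ζ/(2). Then -2·sin(2z) takes every value in -2·ℂ = ℂ, and adding 0 is a bijection of ℂ. So f is surjective and omits no value. (Note: only on the real line is sin bounded by [−1, 1].)

Omitted value: no value.


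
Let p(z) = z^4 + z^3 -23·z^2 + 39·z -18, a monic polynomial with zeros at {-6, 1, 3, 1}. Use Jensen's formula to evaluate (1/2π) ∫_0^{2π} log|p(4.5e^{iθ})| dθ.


Zeros: -6, 1, 1, 3; r = 4.5.
Inside |z| < r: 1, 1, 3. Outside (|z| ≥ r): -6.
p(0) = -18, so log|p(0)| = log(18) = 2.8904.
Apply Jensen: I(r) = log|p(0)| + Σ_k log(r/|z_k|), summed over zeros inside |z| < r.
  log(r/|z_k|) for z_k = 1: log(4.5/1) = 1.5041
  log(r/|z_k|) for z_k = 3: log(4.5/3) = 0.4055
  log(r/|z_k|) for z_k = 1: log(4.5/1) = 1.5041
  Outside zeros (-6) contribute nothing to the Jensen sum.
Sum over inside zeros: 3.4136.
I(r) = log|p(0)| + (inside sum) = 2.8904 + 3.4136 = 6.3040.
Note: since some zeros are outside |z| ≤ r, the simplified n·log(r) form does NOT apply — only the inside zeros contribute.

I(r) ≈ 6.3040.


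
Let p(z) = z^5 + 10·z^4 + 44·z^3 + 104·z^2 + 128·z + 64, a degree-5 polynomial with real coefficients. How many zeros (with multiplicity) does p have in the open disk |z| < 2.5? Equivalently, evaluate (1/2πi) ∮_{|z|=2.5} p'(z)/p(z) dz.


The zeros of p are: -2, (-2 + 2i), (-2 - 2i), -2, -2.
Their magnitudes are: 2, 2.828, 2.828, 2, 2.
Zeros with |z| < R = 2.5: -2, -2, -2.
Count = 3.
By the argument principle, (1/2πi) ∮_{|z|=R} p'(z)/p(z) dz equals exactly this count.

Number of zeros inside |z| < 2.5: 3.


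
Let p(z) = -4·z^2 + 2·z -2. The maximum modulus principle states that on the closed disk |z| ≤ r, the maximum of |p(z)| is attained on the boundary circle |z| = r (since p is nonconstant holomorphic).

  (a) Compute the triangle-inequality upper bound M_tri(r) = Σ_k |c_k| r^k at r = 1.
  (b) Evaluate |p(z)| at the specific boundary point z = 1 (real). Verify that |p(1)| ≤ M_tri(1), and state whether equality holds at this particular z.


Coefficients: c_0 = -2, c_1 = 2, c_2 = -4. Radius r = 1.
Part (a). Triangle bound: M_tri(r) = Σ_k |c_k| r^k
  = |-2|·1^0 + |2|·1^1 + |-4|·1^2
  = 2 + 2 + 4 = 8.
This bounds M(r) := max_{|z|=r} |p(z)| from above; equality holds iff all terms c_k z^k can be made to align in phase at a single z on |z|=r.
Part (b). At z = 1 (real, on the circle |z| = r):
  p(1) = (-2)·1^0 + (2)·1^1 + (-4)·1^2 = -4.
  |p(1)| = 4.
Check: |p(1)| = 4 ≤ 8 = M_tri(1). ✓ Equality does not hold at z = 1 (the coefficients have mixed signs, so the terms do not all align in phase there).

M_tri(1) = 8; |p(1)| = 4; equality at z=1: no.


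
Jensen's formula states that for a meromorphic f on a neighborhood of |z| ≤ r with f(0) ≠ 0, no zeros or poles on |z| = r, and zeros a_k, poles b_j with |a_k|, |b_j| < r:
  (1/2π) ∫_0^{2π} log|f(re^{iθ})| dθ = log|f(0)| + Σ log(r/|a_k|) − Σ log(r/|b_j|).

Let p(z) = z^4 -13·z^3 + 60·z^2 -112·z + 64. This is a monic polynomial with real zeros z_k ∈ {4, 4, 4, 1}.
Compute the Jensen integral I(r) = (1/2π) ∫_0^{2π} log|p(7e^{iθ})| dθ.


Zeros: 1, 4, 4, 4; r = 7.
Inside |z| < r: 1, 4, 4, 4. Outside (|z| ≥ r): ∅.
p(0) = 64, so log|p(0)| = log(64) = 4.1589.
Apply Jensen: I(r) = log|p(0)| + Σ_k log(r/|z_k|), summed over zeros inside |z| < r.
  log(r/|z_k|) for z_k = 4: log(7/4) = 0.5596
  log(r/|z_k|) for z_k = 4: log(7/4) = 0.5596
  log(r/|z_k|) for z_k = 4: log(7/4) = 0.5596
  log(r/|z_k|) for z_k = 1: log(7/1) = 1.9459
Sum over inside zeros: 3.6248.
I(r) = log|p(0)| + (inside sum) = 4.1589 + 3.6248 = 7.7836.
Closed form (all zeros inside, monic): I(r) = n·log(r) = 4·log(7) = 7.7836. ✓

I(r) ≈ 7.7836.


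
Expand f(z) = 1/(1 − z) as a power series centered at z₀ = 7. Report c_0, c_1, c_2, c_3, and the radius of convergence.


Let w = z − z₀, so z = z₀ + w.
Then 1 − z = 1 − (z₀ + w) = (1 − z₀) − w = -6 − w.
f(z) = 1/(-6 − w) = (1/(-6)) · 1/(1 − w/(-6)) = Σ_{n≥0} w^n / (-6)^(n+1).
So c_n = 1/(-6)^(n+1):
  c_0 = 1/(-6)^1 = -1/6.
  c_1 = 1/(-6)^2 = 1/36.
  c_2 = 1/(-6)^3 = -1/216.
  c_3 = 1/(-6)^4 = 1/1296.
The series is valid for |w/d| < 1, i.e. |z − z₀| < |d|.
Radius of convergence: R = |1 − z₀| = |-6| = 6 (distance from z₀ to the singularity z = 1).

c_0 = -1/6, c_1 = 1/36, c_2 = -1/216, c_3 = 1/1296; R = 6.


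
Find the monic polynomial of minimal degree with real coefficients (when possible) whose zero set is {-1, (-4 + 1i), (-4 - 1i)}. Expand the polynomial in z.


The polynomial is p(z) = ∏_{α ∈ S} (z − α), where S = {-1, (-4 + 1i), (-4 - 1i)}.
Expanding the product yields: p(z) = z^3 + 9·z^2 + 25·z + 17.
Note conjugate pairs combine to real quadratics: (z − (-4+1i))(z − (-4−1i)) = z² + 8z + 17.
The resulting polynomial has degree 3 and real coefficients as required.

p(z) = z^3 + 9·z^2 + 25·z + 17.
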